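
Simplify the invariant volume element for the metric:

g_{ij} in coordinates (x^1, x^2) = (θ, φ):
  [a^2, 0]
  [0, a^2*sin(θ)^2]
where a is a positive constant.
det(g) = a^4*sin(θ)^2
√|det(g)| = a^2*sin(θ) (taking 0 < θ < π so that |sin(θ)| = sin(θ))
Volume element: dV = a^2*sin(θ) dθ dφ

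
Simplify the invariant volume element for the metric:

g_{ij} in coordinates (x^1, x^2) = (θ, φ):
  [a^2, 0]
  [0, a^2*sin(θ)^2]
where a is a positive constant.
det(g) = a^4*sin(θ)^2
√|det(g)| = a^2*sin(θ) (taking 0 < θ < π so that |sin(θ)| = sin(θ))
Volume element: dV = a^2*sin(θ) dθ dφ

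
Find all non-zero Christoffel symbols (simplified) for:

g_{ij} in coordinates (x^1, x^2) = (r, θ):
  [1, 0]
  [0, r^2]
Using Γ^k_{ij} = (1/2) g^{km} (∂_i g_{mj} + ∂_j g_{mi} - ∂_m g_{ij}); the metric is diagonal, so only the m = k term contributes.
Non-zero symbols (using the symmetry Γ^k_{ij} = Γ^k_{ji}):
Γ^r_{θ θ} = (1/2) g^{rr} (∂_θ g_{rθ} + ∂_θ g_{rθ} - ∂_r g_{θθ}) = (1/2)(1)((0) + (0) - (2*r)) = -r
Γ^θ_{r θ} = (1/2) g^{θθ} (∂_r g_{θθ} + ∂_θ g_{θr} - ∂_θ g_{rθ}) = (1/2)(1/r^2)((2*r) + (0) - (0)) = 1/r
All other Christoffel symbols are zero.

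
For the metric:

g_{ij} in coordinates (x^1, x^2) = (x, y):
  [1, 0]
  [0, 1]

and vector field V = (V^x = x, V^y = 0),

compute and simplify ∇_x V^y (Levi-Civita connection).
All Christoffel symbols are zero.
∇_x V^y = ∂_x V^y + Γ^y_{x j} V^j
  = (0) + (0)(x) + (0)(0)
  = 0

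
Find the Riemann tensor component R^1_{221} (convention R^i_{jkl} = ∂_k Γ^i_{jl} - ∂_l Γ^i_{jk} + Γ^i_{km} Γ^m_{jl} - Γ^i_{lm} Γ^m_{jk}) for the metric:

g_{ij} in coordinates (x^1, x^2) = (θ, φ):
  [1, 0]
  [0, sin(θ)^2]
Non-zero Christoffel symbols (Γ^k_{ij} = Γ^k_{ji}):
Γ^θ_{φ φ} = -sin(2*θ)/2
Γ^φ_{θ φ} = 1/tan(θ)
R^θ_{φ φ θ} = ∂_φ Γ^θ_{φ θ} - ∂_θ Γ^θ_{φ φ} + Γ^θ_{φ m} Γ^m_{φ θ} - Γ^θ_{θ m} Γ^m_{φ φ}
  = (0) - (-cos(2*θ)) + (-cos(θ)^2) - (0) = -sin(θ)^2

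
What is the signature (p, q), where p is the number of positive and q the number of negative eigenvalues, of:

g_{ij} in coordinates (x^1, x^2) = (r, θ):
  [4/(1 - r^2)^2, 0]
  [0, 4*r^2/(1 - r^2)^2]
The metric is diagonal, so its eigenvalues are the diagonal entries: 4/(1 - r^2)^2, 4*r^2/(1 - r^2)^2 (at a generic point, where coordinate-dependent entries are positive).
2 positive, 0 negative.
(2, 0) - Riemannian (positive definite)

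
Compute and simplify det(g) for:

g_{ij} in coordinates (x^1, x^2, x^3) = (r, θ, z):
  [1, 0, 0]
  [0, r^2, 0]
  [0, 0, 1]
Diagonal metric: det(g) = g_{11}·g_{22}·g_{33}
= (1)·(r^2)·(1)
det(g) = r^2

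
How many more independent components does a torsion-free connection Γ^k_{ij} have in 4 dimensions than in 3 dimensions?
Independent components in n dimensions: n × n(n+1)/2 = n^2(n+1)/2.
4D: 4 × 10 = 40
3D: 3 × 6 = 18
Difference = 40 - 18 = 22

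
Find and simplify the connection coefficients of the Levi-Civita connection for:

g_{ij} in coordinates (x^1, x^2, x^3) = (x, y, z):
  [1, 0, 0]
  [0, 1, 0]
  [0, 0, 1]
Using Γ^k_{ij} = (1/2) g^{km} (∂_i g_{mj} + ∂_j g_{mi} - ∂_m g_{ij}); the metric is diagonal, so only the m = k term contributes.
Every metric component is constant, so all ∂_m g_{ij} = 0 and every Christoffel symbol vanishes.
All Christoffel symbols are zero.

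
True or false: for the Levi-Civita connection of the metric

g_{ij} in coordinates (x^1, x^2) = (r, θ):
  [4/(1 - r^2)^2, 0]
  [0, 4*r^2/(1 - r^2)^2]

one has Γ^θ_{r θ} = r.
Γ^θ_{r θ} = (1/2) g^{θθ} (∂_r g_{θθ} + ∂_θ g_{θr} - ∂_θ g_{rθ}) = (1/2)((1 - r^2)^2/(4*r^2))((-8*(r^3 + r)/(r^2 - 1)^3) + (0) - (0)) = (-r^2 - 1)/(r^3 - r)
This differs from the proposed value r.
False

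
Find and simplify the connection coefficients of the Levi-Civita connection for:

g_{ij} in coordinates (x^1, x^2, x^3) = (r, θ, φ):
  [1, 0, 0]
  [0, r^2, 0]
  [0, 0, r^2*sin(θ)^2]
Using Γ^k_{ij} = (1/2) g^{km} (∂_i g_{mj} + ∂_j g_{mi} - ∂_m g_{ij}); the metric is diagonal, so only the m = k term contributes.
Non-zero symbols (using the symmetry Γ^k_{ij} = Γ^k_{ji}):
Γ^r_{θ θ} = (1/2) g^{rr} (∂_θ g_{rθ} + ∂_θ g_{rθ} - ∂_r g_{θθ}) = (1/2)(1)((0) + (0) - (2*r)) = -r
Γ^r_{φ φ} = (1/2) g^{rr} (∂_φ g_{rφ} + ∂_φ g_{rφ} - ∂_r g_{φφ}) = (1/2)(1)((0) + (0) - (2*r*sin(θ)^2)) = -r*sin(θ)^2
Γ^θ_{r θ} = (1/2) g^{θθ} (∂_r g_{θθ} + ∂_θ g_{θr} - ∂_θ g_{rθ}) = (1/2)(1/r^2)((2*r) + (0) - (0)) = 1/r
Γ^θ_{φ φ} = (1/2) g^{θθ} (∂_φ g_{θφ} + ∂_φ g_{θφ} - ∂_θ g_{φφ}) = (1/2)(1/r^2)((0) + (0) - (r^2*sin(2*θ))) = -sin(2*θ)/2
Γ^φ_{r φ} = (1/2) g^{φφ} (∂_r g_{φφ} + ∂_φ g_{φr} - ∂_φ g_{rφ}) = (1/2)(1/(r^2*sin(θ)^2))((2*r*sin(θ)^2) + (0) - (0)) = 1/r
Γ^φ_{θ φ} = (1/2) g^{φφ} (∂_θ g_{φφ} + ∂_φ g_{φθ} - ∂_φ g_{θφ}) = (1/2)(1/(r^2*sin(θ)^2))((r^2*sin(2*θ)) + (0) - (0)) = 1/tan(θ)
All other Christoffel symbols are zero.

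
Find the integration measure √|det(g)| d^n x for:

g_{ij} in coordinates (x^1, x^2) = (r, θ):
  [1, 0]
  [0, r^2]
det(g) = r^2
√|det(g)| = r
Volume element: dV = r dr dθ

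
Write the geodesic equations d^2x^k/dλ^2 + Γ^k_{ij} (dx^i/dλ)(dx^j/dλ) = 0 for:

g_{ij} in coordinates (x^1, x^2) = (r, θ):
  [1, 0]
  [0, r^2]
Geodesic equation: d^2x^k/dλ^2 + Γ^k_{ij} (dx^i/dλ)(dx^j/dλ) = 0.
Non-zero Christoffel symbols:
Γ^r_{θ θ} = -r
Γ^θ_{r θ} = 1/r
Substituting (the symmetric pair Γ^k_{ij}, Γ^k_{ji} combines into a factor 2):
d^2r/dλ^2 - r (dθ/dλ)^2 = 0
d^2θ/dλ^2 + (2/r) (dr/dλ)(dθ/dλ) = 0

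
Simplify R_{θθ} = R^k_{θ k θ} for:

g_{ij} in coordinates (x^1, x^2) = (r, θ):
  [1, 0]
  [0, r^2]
Non-zero Christoffel symbols (Γ^k_{ij} = Γ^k_{ji}):
Γ^r_{θ θ} = -r
Γ^θ_{r θ} = 1/r
R^r_{θ r θ} = ∂_r Γ^r_{θ θ} - ∂_θ Γ^r_{θ r} + Γ^r_{r m} Γ^m_{θ θ} - Γ^r_{θ m} Γ^m_{θ r}
  = (-1) - (0) + (0) - (-1) = 0
R^θ_{θ θ θ} = 0 (a repeated index in an antisymmetric pair)
R_{θθ} = R^r_{θ r θ} + R^θ_{θ θ θ} = (0) + (0) = 0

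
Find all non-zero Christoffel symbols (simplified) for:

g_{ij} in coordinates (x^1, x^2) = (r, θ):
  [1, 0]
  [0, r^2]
Using Γ^k_{ij} = (1/2) g^{km} (∂_i g_{mj} + ∂_j g_{mi} - ∂_m g_{ij}); the metric is diagonal, so only the m = k term contributes.
Non-zero symbols (using the symmetry Γ^k_{ij} = Γ^k_{ji}):
Γ^r_{θ θ} = (1/2) g^{rr} (∂_θ g_{rθ} + ∂_θ g_{rθ} - ∂_r g_{θθ}) = (1/2)(1)((0) + (0) - (2*r)) = -r
Γ^θ_{r θ} = (1/2) g^{θθ} (∂_r g_{θθ} + ∂_θ g_{θr} - ∂_θ g_{rθ}) = (1/2)(1/r^2)((2*r) + (0) - (0)) = 1/r
All other Christoffel symbols are zero.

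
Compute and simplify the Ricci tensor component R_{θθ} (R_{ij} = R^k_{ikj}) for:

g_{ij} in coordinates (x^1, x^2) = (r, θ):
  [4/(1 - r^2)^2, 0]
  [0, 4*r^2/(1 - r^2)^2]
Non-zero Christoffel symbols (Γ^k_{ij} = Γ^k_{ji}):
Γ^r_{r r} = 2*r/(1 - r^2)
Γ^r_{θ θ} = (r^3 + r)/(r^2 - 1)
Γ^θ_{r θ} = (-r^2 - 1)/(r^3 - r)
R^r_{θ r θ} = ∂_r Γ^r_{θ θ} - ∂_θ Γ^r_{θ r} + Γ^r_{r m} Γ^m_{θ θ} - Γ^r_{θ m} Γ^m_{θ r}
  = ((r^4 - 4*r^2 - 1)/(r^2 - 1)^2) - (0) + (-2*r^2*(r^2 + 1)/(r^2 - 1)^2) - (-(r^2 + 1)^2/(r^2 - 1)^2) = -4*r^2/(r^2 - 1)^2
R^θ_{θ θ θ} = 0 (a repeated index in an antisymmetric pair)
R_{θθ} = R^r_{θ r θ} + R^θ_{θ θ θ} = (-4*r^2/(r^2 - 1)^2) + (0) = -4*r^2/(r^2 - 1)^2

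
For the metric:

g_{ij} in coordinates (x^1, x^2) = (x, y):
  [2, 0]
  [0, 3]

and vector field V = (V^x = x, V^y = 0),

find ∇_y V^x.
All Christoffel symbols are zero.
∇_y V^x = ∂_y V^x + Γ^x_{y j} V^j
  = (0) + (0)(x) + (0)(0)
  = 0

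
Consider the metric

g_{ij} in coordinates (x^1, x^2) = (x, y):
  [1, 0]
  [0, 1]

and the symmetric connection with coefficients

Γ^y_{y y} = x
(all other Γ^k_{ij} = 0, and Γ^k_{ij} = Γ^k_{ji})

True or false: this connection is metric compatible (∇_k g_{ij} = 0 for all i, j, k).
Using ∇_k g_{ij} = ∂_k g_{ij} - Γ^m_{ki} g_{mj} - Γ^m_{kj} g_{im}:
∇_y g_{yy} = (0) - (x) - (x) = -2*x ≠ 0
So the connection is not metric compatible (it is not the Levi-Civita connection).
False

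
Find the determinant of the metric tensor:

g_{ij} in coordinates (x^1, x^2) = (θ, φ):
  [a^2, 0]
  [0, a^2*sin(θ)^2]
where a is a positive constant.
For a 2×2 metric: det(g) = g_{11}·g_{22} - g_{12}·g_{21}
= (a^2)·(a^2*sin(θ)^2) - (0)·(0)
= a^4*sin(θ)^2 - 0
det(g) = a^4*sin(θ)^2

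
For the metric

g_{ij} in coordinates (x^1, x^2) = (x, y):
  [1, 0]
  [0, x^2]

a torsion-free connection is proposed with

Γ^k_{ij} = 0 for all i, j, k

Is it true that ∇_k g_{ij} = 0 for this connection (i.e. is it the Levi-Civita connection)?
Using ∇_k g_{ij} = ∂_k g_{ij} - Γ^m_{ki} g_{mj} - Γ^m_{kj} g_{im}:
∇_x g_{yy} = (2*x) - (0) - (0) = 2*x ≠ 0
So the connection is not metric compatible (it is not the Levi-Civita connection).
No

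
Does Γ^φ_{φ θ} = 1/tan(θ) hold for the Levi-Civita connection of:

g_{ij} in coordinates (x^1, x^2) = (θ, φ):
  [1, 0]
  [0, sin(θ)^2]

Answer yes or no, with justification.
Γ^φ_{φ θ} = (1/2) g^{φφ} (∂_φ g_{φθ} + ∂_θ g_{φφ} - ∂_φ g_{φθ}) = (1/2)(1/sin(θ)^2)((0) + (sin(2*θ)) - (0)) = 1/tan(θ)
This equals the proposed value 1/tan(θ).
Yes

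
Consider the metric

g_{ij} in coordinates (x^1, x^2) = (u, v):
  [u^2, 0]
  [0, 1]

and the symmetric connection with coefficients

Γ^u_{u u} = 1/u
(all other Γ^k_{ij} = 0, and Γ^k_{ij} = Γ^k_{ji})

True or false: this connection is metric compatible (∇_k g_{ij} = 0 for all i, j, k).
Using ∇_k g_{ij} = ∂_k g_{ij} - Γ^m_{ki} g_{mj} - Γ^m_{kj} g_{im}:
e.g. ∇_u g_{uu} = (2*u) - (u) - (u) = 0
Every component ∇_k g_{ij} vanishes: the connection is metric compatible.
True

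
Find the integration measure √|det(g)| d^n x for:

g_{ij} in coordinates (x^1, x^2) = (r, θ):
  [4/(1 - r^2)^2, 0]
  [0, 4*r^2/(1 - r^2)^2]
det(g) = 16*r^2/(1 - r^2)^4
√|det(g)| = 4*r/(r^2 - 1)^2
Volume element: dV = 4*r/(r^2 - 1)^2 dr dθ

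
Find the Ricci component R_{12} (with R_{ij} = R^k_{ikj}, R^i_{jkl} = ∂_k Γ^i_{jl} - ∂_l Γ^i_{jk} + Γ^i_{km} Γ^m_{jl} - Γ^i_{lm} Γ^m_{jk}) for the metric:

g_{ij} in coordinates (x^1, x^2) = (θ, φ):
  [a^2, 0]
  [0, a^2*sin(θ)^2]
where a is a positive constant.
Non-zero Christoffel symbols (Γ^k_{ij} = Γ^k_{ji}):
Γ^θ_{φ φ} = -sin(2*θ)/2
Γ^φ_{θ φ} = 1/tan(θ)
R^θ_{θ θ φ} = 0 (a repeated index in an antisymmetric pair)
R^φ_{θ φ φ} = 0 (a repeated index in an antisymmetric pair)
R_{θφ} = R^θ_{θ θ φ} + R^φ_{θ φ φ} = (0) + (0) = 0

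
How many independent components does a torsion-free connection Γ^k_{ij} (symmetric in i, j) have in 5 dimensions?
Γ^k_{ij} has n choices for the upper index and n(n+1)/2 independent symmetric lower index pairs.
Total = 5 × 5×6/2 = 5 × 15 = 75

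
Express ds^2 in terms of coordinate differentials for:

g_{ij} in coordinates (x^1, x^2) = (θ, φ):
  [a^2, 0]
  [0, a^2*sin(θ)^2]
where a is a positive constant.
ds^2 = g_{ij} dx^i dx^j; only the non-zero components contribute.
ds^2 = a^2 dθ^2 + a^2*sin(θ)^2 dφ^2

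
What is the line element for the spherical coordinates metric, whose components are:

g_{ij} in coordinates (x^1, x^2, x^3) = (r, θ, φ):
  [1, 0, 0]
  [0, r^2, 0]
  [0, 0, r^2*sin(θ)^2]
ds^2 = g_{ij} dx^i dx^j; only the non-zero components contribute.
ds^2 = dr^2 + r^2 dθ^2 + r^2*sin(θ)^2 dφ^2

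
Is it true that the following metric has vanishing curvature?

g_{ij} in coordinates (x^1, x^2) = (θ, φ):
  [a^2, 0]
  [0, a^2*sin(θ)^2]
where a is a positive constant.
Non-zero Christoffel symbols:
Γ^θ_{φ φ} = -sin(2*θ)/2
Γ^φ_{θ φ} = 1/tan(θ)
Ricci tensor: R_{θθ} = 1, R_{θφ} = 0, R_{φφ} = sin(θ)^2
The Ricci tensor is non-zero, so the Riemann tensor is non-zero: not flat.
No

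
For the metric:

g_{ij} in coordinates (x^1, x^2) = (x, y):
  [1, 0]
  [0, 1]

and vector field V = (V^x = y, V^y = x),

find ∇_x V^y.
All Christoffel symbols are zero.
∇_x V^y = ∂_x V^y + Γ^y_{x j} V^j
  = (1) + (0)(y) + (0)(x)
  = 1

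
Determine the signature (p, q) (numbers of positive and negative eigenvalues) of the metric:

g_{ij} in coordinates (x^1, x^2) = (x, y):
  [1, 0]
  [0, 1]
The metric is diagonal, so its eigenvalues are the diagonal entries: 1, 1 (at a generic point, where coordinate-dependent entries are positive).
2 positive, 0 negative.
(2, 0) - Riemannian (positive definite)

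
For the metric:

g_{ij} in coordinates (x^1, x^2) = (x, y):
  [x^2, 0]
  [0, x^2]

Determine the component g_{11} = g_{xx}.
With x^1 = x, x^2 = y, g_{11} = g_{xx} is the row-1, column-1 entry of the matrix.
g_{11} = x^2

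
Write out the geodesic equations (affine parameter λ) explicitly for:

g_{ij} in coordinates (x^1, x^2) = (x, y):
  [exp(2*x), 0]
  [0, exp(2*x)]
Geodesic equation: d^2x^k/dλ^2 + Γ^k_{ij} (dx^i/dλ)(dx^j/dλ) = 0.
Non-zero Christoffel symbols:
Γ^x_{x x} = 1
Γ^x_{y y} = -1
Γ^y_{x y} = 1
Substituting (the symmetric pair Γ^k_{ij}, Γ^k_{ji} combines into a factor 2):
d^2x/dλ^2 + (dx/dλ)^2 - (dy/dλ)^2 = 0
d^2y/dλ^2 + 2 (dx/dλ)(dy/dλ) = 0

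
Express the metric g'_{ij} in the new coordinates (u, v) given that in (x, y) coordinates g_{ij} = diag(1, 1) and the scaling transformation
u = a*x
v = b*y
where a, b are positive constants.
Invert the transformation: x = u/a, y = v/b
g'_{ij} = (∂x^k/∂x'^i)(∂x^l/∂x'^j) g_{kl}; with g_{kl} = δ_{kl} this is Σ_k (∂x^k/∂x'^i)(∂x^k/∂x'^j).
Jacobian: ∂x/∂u = 1/a, ∂x/∂v = 0, ∂y/∂u = 0, ∂y/∂v = 1/b
g'_{uu} = (1/a)(1/a) + (0)(0) = 1/a^2
g'_{uv} = (1/a)(0) + (0)(1/b) = 0
g'_{vv} = (0)(0) + (1/b)(1/b) = 1/b^2
g'_{ij} = diag(1/a^2, 1/b^2)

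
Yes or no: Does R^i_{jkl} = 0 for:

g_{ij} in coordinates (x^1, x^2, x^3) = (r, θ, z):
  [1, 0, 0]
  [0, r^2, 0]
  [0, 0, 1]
Non-zero Christoffel symbols:
Γ^r_{θ θ} = -r
Γ^θ_{r θ} = 1/r
Ricci tensor: R_{rr} = 0, R_{rθ} = 0, R_{rz} = 0, R_{θθ} = 0, R_{θz} = 0, R_{zz} = 0
All R_{ij} vanish; in 3 dimensions the Riemann tensor is fully determined by the Ricci tensor, so R^i_{jkl} = 0: the metric is flat (curvilinear coordinates on flat space).
Yes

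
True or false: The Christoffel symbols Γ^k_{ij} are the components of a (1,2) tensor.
Under a change of coordinates Γ picks up an inhomogeneous term ∂²x/∂x'∂x'; e.g. Γ = 0 in Cartesian coordinates but Γ^r_{θθ} = -r in polar coordinates on the same flat plane.
False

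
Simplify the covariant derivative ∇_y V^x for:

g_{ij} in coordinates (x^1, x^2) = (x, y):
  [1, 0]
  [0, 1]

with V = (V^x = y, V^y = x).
All Christoffel symbols are zero.
∇_y V^x = ∂_y V^x + Γ^x_{y j} V^j
  = (1) + (0)(y) + (0)(x)
  = 1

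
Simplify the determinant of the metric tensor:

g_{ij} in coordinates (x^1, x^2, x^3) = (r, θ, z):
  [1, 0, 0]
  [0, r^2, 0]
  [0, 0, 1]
Diagonal metric: det(g) = g_{11}·g_{22}·g_{33}
= (1)·(r^2)·(1)
det(g) = r^2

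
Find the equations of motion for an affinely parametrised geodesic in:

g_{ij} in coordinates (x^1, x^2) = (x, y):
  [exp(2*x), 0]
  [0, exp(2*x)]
Geodesic equation: d^2x^k/dλ^2 + Γ^k_{ij} (dx^i/dλ)(dx^j/dλ) = 0.
Non-zero Christoffel symbols:
Γ^x_{x x} = 1
Γ^x_{y y} = -1
Γ^y_{x y} = 1
Substituting (the symmetric pair Γ^k_{ij}, Γ^k_{ji} combines into a factor 2):
d^2x/dλ^2 + (dx/dλ)^2 - (dy/dλ)^2 = 0
d^2y/dλ^2 + 2 (dx/dλ)(dy/dλ) = 0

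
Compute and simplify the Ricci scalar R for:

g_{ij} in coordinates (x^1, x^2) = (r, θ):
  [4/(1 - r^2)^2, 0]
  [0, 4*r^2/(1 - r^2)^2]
Non-zero Christoffel symbols (Γ^k_{ij} = Γ^k_{ji}):
Γ^r_{r r} = 2*r/(1 - r^2)
Γ^r_{θ θ} = (r^3 + r)/(r^2 - 1)
Γ^θ_{r θ} = (-r^2 - 1)/(r^3 - r)
Ricci tensor (R_{ij} = R^k_{ikj}): R_{rr} = -4/(r^2 - 1)^2, R_{rθ} = 0, R_{θθ} = -4*r^2/(r^2 - 1)^2
Inverse metric: g^{rr} = (1 - r^2)^2/4, g^{θθ} = (1 - r^2)^2/(4*r^2)
R = g^{ij} R_{ij} = ((1 - r^2)^2/4)(-4/(r^2 - 1)^2) + ((1 - r^2)^2/(4*r^2))(-4*r^2/(r^2 - 1)^2) = -2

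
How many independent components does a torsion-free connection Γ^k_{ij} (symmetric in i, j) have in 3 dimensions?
Γ^k_{ij} has n choices for the upper index and n(n+1)/2 independent symmetric lower index pairs.
Total = 3 × 3×4/2 = 3 × 6 = 18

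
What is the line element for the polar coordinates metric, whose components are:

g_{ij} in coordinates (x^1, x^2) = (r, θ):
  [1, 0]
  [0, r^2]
ds^2 = g_{ij} dx^i dx^j; only the non-zero components contribute.
ds^2 = dr^2 + r^2 dθ^2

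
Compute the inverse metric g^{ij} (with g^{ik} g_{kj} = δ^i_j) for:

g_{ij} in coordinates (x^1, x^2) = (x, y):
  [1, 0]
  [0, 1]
The metric is diagonal, so g^{ij} is diagonal with entries 1/g_{ii}: diag(1, 1).
g^{ij}:
  [1, 0]
  [0, 1]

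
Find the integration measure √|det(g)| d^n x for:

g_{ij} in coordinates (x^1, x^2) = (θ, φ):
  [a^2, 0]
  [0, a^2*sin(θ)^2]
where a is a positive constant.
det(g) = a^4*sin(θ)^2
√|det(g)| = a^2*sin(θ) (taking 0 < θ < π so that |sin(θ)| = sin(θ))
Volume element: dV = a^2*sin(θ) dθ dφ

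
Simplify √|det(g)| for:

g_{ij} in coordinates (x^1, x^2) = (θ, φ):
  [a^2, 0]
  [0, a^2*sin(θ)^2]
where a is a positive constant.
det(g) = a^4*sin(θ)^2
√|det(g)| = a^2*sin(θ) (taking 0 < θ < π so that |sin(θ)| = sin(θ))
Volume element: dV = a^2*sin(θ) dθ dφ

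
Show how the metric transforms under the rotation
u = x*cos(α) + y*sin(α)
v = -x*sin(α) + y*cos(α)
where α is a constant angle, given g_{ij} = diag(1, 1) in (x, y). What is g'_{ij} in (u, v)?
Invert the transformation: x = u*cos(α) - v*sin(α), y = u*sin(α) + v*cos(α)
g'_{ij} = (∂x^k/∂x'^i)(∂x^l/∂x'^j) g_{kl}; with g_{kl} = δ_{kl} this is Σ_k (∂x^k/∂x'^i)(∂x^k/∂x'^j).
Jacobian: ∂x/∂u = cos(α), ∂x/∂v = -sin(α), ∂y/∂u = sin(α), ∂y/∂v = cos(α)
g'_{uu} = (cos(α))(cos(α)) + (sin(α))(sin(α)) = 1
g'_{uv} = (cos(α))(-sin(α)) + (sin(α))(cos(α)) = 0
g'_{vv} = (-sin(α))(-sin(α)) + (cos(α))(cos(α)) = 1
g'_{ij} = diag(1, 1)
The Euclidean metric is invariant under rotations.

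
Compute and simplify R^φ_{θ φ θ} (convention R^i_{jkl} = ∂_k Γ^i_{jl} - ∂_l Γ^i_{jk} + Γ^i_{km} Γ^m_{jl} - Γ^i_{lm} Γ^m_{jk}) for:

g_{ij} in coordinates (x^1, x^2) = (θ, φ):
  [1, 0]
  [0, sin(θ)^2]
Non-zero Christoffel symbols (Γ^k_{ij} = Γ^k_{ji}):
Γ^θ_{φ φ} = -sin(2*θ)/2
Γ^φ_{θ φ} = 1/tan(θ)
R^φ_{θ φ θ} = ∂_φ Γ^φ_{θ θ} - ∂_θ Γ^φ_{θ φ} + Γ^φ_{φ m} Γ^m_{θ θ} - Γ^φ_{θ m} Γ^m_{θ φ}
  = (0) - (-1/sin(θ)^2) + (0) - (1/tan(θ)^2) = 1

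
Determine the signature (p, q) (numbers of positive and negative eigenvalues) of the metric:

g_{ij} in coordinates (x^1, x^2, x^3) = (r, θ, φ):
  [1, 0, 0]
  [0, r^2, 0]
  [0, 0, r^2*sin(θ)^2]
The metric is diagonal, so its eigenvalues are the diagonal entries: 1, r^2, r^2*sin(θ)^2 (at a generic point, where coordinate-dependent entries are positive).
3 positive, 0 negative.
(3, 0) - Riemannian (positive definite)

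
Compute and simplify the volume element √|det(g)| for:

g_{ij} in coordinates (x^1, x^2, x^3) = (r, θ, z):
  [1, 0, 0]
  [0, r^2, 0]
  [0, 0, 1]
det(g) = r^2
√|det(g)| = r
Volume element: dV = r dr dθ dz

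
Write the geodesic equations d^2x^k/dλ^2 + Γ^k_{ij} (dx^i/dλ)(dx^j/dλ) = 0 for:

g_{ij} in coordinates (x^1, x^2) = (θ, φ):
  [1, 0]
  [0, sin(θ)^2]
Geodesic equation: d^2x^k/dλ^2 + Γ^k_{ij} (dx^i/dλ)(dx^j/dλ) = 0.
Non-zero Christoffel symbols:
Γ^θ_{φ φ} = -sin(2*θ)/2
Γ^φ_{θ φ} = 1/tan(θ)
Substituting (the symmetric pair Γ^k_{ij}, Γ^k_{ji} combines into a factor 2):
d^2θ/dλ^2 - (sin(2*θ)/2) (dφ/dλ)^2 = 0
d^2φ/dλ^2 + (2/tan(θ)) (dθ/dλ)(dφ/dλ) = 0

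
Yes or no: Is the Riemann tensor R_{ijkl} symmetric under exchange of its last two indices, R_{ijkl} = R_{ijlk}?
It is antisymmetric in the last pair: R_{ijkl} = -R_{ijlk}.
No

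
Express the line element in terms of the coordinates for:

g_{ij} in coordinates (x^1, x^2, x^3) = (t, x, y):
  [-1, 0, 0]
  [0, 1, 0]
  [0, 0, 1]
ds^2 = g_{ij} dx^i dx^j; only the non-zero components contribute.
ds^2 = -dt^2 + dx^2 + dy^2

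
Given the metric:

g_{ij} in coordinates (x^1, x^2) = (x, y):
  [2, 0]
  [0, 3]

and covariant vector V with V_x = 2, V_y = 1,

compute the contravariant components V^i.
Inverse metric (diagonal): g^{xx} = 1/2, g^{yy} = 1/3
V^i = g^{ij} V_j:
V^x = (1/2)(2) + (0)(1) = 1
V^y = (0)(2) + (1/3)(1) = 1/3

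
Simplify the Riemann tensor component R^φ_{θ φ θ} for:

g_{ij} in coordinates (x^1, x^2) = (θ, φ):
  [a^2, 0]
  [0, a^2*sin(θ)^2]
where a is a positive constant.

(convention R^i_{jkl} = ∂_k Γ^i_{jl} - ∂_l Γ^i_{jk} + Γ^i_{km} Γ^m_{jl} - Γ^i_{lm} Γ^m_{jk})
Non-zero Christoffel symbols (Γ^k_{ij} = Γ^k_{ji}):
Γ^θ_{φ φ} = -sin(2*θ)/2
Γ^φ_{θ φ} = 1/tan(θ)
R^φ_{θ φ θ} = ∂_φ Γ^φ_{θ θ} - ∂_θ Γ^φ_{θ φ} + Γ^φ_{φ m} Γ^m_{θ θ} - Γ^φ_{θ m} Γ^m_{θ φ}
  = (0) - (-1/sin(θ)^2) + (0) - (1/tan(θ)^2) = 1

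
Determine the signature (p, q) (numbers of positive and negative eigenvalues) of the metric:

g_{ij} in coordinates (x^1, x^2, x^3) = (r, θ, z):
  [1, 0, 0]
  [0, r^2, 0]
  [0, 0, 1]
The metric is diagonal, so its eigenvalues are the diagonal entries: 1, r^2, 1 (at a generic point, where coordinate-dependent entries are positive).
3 positive, 0 negative.
(3, 0) - Riemannian (positive definite)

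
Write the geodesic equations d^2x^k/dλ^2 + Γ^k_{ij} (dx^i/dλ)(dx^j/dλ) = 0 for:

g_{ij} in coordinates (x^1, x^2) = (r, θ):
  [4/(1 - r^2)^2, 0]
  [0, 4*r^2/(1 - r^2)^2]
Geodesic equation: d^2x^k/dλ^2 + Γ^k_{ij} (dx^i/dλ)(dx^j/dλ) = 0.
Non-zero Christoffel symbols:
Γ^r_{r r} = 2*r/(1 - r^2)
Γ^r_{θ θ} = (r^3 + r)/(r^2 - 1)
Γ^θ_{r θ} = (-r^2 - 1)/(r^3 - r)
Substituting (the symmetric pair Γ^k_{ij}, Γ^k_{ji} combines into a factor 2):
d^2r/dλ^2 + (2*r/(1 - r^2)) (dr/dλ)^2 + ((r^3 + r)/(r^2 - 1)) (dθ/dλ)^2 = 0
d^2θ/dλ^2 + ((-2*r^2 - 2)/(r^3 - r)) (dr/dλ)(dθ/dλ) = 0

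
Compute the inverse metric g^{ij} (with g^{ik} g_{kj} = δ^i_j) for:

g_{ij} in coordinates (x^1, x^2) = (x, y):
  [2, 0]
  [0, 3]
The metric is diagonal, so g^{ij} is diagonal with entries 1/g_{ii}: diag(1/2, 1/3).
g^{ij}:
  [1/2, 0]
  [0, 1/3]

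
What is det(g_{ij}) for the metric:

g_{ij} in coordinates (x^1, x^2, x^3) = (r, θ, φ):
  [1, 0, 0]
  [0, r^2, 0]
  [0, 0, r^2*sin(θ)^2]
Diagonal metric: det(g) = g_{11}·g_{22}·g_{33}
= (1)·(r^2)·(r^2*sin(θ)^2)
det(g) = r^4*sin(θ)^2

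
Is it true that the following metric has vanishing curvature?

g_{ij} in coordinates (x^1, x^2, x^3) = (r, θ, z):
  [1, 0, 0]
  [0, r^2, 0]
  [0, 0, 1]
Non-zero Christoffel symbols:
Γ^r_{θ θ} = -r
Γ^θ_{r θ} = 1/r
Ricci tensor: R_{rr} = 0, R_{rθ} = 0, R_{rz} = 0, R_{θθ} = 0, R_{θz} = 0, R_{zz} = 0
All R_{ij} vanish; in 3 dimensions the Riemann tensor is fully determined by the Ricci tensor, so R^i_{jkl} = 0: the metric is flat (curvilinear coordinates on flat space).
Yes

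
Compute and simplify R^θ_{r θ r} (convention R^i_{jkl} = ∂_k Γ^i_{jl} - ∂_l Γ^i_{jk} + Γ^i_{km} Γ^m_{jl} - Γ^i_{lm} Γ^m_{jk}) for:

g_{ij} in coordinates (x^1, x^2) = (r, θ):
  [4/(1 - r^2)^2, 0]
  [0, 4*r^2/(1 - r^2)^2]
Non-zero Christoffel symbols (Γ^k_{ij} = Γ^k_{ji}):
Γ^r_{r r} = 2*r/(1 - r^2)
Γ^r_{θ θ} = (r^3 + r)/(r^2 - 1)
Γ^θ_{r θ} = (-r^2 - 1)/(r^3 - r)
R^θ_{r θ r} = ∂_θ Γ^θ_{r r} - ∂_r Γ^θ_{r θ} + Γ^θ_{θ m} Γ^m_{r r} - Γ^θ_{r m} Γ^m_{r θ}
  = (0) - ((r^4 + 4*r^2 - 1)/(r^3 - r)^2) + (2*(r^2 + 1)/(r^2 - 1)^2) - ((r^2 + 1)^2/(r^3 - r)^2) = -4/(r^2 - 1)^2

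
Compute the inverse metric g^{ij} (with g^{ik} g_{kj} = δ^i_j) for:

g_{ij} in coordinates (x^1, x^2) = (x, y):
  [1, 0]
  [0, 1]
The metric is diagonal, so g^{ij} is diagonal with entries 1/g_{ii}: diag(1, 1).
g^{ij}:
  [1, 0]
  [0, 1]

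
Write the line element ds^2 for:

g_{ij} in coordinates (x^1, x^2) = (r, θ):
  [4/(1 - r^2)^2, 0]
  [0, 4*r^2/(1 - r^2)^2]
ds^2 = g_{ij} dx^i dx^j; only the non-zero components contribute.
ds^2 = (4/(1 - r^2)^2) dr^2 + (4*r^2/(1 - r^2)^2) dθ^2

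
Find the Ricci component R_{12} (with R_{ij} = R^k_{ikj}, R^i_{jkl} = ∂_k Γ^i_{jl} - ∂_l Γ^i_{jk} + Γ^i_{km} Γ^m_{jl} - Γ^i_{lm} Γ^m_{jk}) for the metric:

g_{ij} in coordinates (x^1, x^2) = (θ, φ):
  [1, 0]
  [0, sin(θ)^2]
Non-zero Christoffel symbols (Γ^k_{ij} = Γ^k_{ji}):
Γ^θ_{φ φ} = -sin(2*θ)/2
Γ^φ_{θ φ} = 1/tan(θ)
R^θ_{θ θ φ} = 0 (a repeated index in an antisymmetric pair)
R^φ_{θ φ φ} = 0 (a repeated index in an antisymmetric pair)
R_{θφ} = R^θ_{θ θ φ} + R^φ_{θ φ φ} = (0) + (0) = 0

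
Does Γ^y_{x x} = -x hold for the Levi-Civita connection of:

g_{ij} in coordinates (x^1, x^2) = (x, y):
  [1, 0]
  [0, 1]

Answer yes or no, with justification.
Γ^y_{x x} = (1/2) g^{yy} (∂_x g_{yx} + ∂_x g_{yx} - ∂_y g_{xx}) = (1/2)(1)((0) + (0) - (0)) = 0
This differs from the proposed value -x.
No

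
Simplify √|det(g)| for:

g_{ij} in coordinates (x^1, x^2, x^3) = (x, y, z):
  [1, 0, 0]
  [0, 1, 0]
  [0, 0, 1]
det(g) = 1
√|det(g)| = 1
Volume element: dV = 1 dx dy dz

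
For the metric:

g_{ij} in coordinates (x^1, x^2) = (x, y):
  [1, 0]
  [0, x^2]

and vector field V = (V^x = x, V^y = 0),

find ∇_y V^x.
Non-zero Christoffel symbols:
Γ^x_{y y} = -x
Γ^y_{x y} = 1/x
∇_y V^x = ∂_y V^x + Γ^x_{y j} V^j
  = (0) + (0)(x) + (-x)(0)
  = 0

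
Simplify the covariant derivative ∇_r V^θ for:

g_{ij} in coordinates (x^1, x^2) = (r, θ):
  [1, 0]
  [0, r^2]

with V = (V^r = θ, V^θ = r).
Non-zero Christoffel symbols:
Γ^r_{θ θ} = -r
Γ^θ_{r θ} = 1/r
∇_r V^θ = ∂_r V^θ + Γ^θ_{r j} V^j
  = (1) + (0)(θ) + (1/r)(r)
  = 2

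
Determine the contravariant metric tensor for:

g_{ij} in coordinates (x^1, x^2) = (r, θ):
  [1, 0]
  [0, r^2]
The metric is diagonal, so g^{ij} is diagonal with entries 1/g_{ii}: diag(1, 1/(r^2)).
g^{ij}:
  [1, 0]
  [0, 1/r^2]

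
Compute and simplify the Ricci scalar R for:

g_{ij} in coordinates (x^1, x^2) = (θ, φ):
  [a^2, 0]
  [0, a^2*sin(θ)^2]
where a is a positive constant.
Non-zero Christoffel symbols (Γ^k_{ij} = Γ^k_{ji}):
Γ^θ_{φ φ} = -sin(2*θ)/2
Γ^φ_{θ φ} = 1/tan(θ)
Ricci tensor (R_{ij} = R^k_{ikj}): R_{θθ} = 1, R_{θφ} = 0, R_{φφ} = sin(θ)^2
Inverse metric: g^{θθ} = 1/a^2, g^{φφ} = 1/(a^2*sin(θ)^2)
R = g^{ij} R_{ij} = (1/a^2)(1) + (1/(a^2*sin(θ)^2))(sin(θ)^2) = 2/a^2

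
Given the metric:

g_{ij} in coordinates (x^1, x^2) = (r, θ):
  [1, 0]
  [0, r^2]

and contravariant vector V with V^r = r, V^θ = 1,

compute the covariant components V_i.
V_i = g_{ij} V^j:
V_r = (1)(r) + (0)(1) = r
V_θ = (0)(r) + (r^2)(1) = r^2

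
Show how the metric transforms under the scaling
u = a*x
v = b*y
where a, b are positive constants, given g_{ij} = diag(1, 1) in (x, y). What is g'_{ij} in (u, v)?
Invert the transformation: x = u/a, y = v/b
g'_{ij} = (∂x^k/∂x'^i)(∂x^l/∂x'^j) g_{kl}; with g_{kl} = δ_{kl} this is Σ_k (∂x^k/∂x'^i)(∂x^k/∂x'^j).
Jacobian: ∂x/∂u = 1/a, ∂x/∂v = 0, ∂y/∂u = 0, ∂y/∂v = 1/b
g'_{uu} = (1/a)(1/a) + (0)(0) = 1/a^2
g'_{uv} = (1/a)(0) + (0)(1/b) = 0
g'_{vv} = (0)(0) + (1/b)(1/b) = 1/b^2
g'_{ij} = diag(1/a^2, 1/b^2)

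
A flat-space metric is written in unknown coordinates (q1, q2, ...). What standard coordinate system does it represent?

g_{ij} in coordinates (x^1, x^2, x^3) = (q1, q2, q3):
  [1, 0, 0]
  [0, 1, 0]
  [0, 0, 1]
All components are constant and the metric is the identity, i.e. orthonormal rectilinear coordinates.
Cartesian (3D) coordinates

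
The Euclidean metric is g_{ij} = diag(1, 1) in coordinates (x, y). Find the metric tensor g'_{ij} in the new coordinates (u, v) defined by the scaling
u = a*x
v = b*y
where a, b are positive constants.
Invert the transformation: x = u/a, y = v/b
g'_{ij} = (∂x^k/∂x'^i)(∂x^l/∂x'^j) g_{kl}; with g_{kl} = δ_{kl} this is Σ_k (∂x^k/∂x'^i)(∂x^k/∂x'^j).
Jacobian: ∂x/∂u = 1/a, ∂x/∂v = 0, ∂y/∂u = 0, ∂y/∂v = 1/b
g'_{uu} = (1/a)(1/a) + (0)(0) = 1/a^2
g'_{uv} = (1/a)(0) + (0)(1/b) = 0
g'_{vv} = (0)(0) + (1/b)(1/b) = 1/b^2
g'_{ij} = diag(1/a^2, 1/b^2)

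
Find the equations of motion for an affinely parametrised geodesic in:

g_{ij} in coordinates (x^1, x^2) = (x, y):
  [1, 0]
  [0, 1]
Geodesic equation: d^2x^k/dλ^2 + Γ^k_{ij} (dx^i/dλ)(dx^j/dλ) = 0.
All Christoffel symbols vanish, so the geodesics are straight lines:
d^2x/dλ^2 = 0
d^2y/dλ^2 = 0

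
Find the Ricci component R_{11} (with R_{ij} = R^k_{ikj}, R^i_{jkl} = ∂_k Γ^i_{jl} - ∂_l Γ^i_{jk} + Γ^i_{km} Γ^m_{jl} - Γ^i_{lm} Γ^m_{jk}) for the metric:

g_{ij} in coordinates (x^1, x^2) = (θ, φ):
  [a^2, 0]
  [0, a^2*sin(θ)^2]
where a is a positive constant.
Non-zero Christoffel symbols (Γ^k_{ij} = Γ^k_{ji}):
Γ^θ_{φ φ} = -sin(2*θ)/2
Γ^φ_{θ φ} = 1/tan(θ)
R^θ_{θ θ θ} = 0 (a repeated index in an antisymmetric pair)
R^φ_{θ φ θ} = ∂_φ Γ^φ_{θ θ} - ∂_θ Γ^φ_{θ φ} + Γ^φ_{φ m} Γ^m_{θ θ} - Γ^φ_{θ m} Γ^m_{θ φ}
  = (0) - (-1/sin(θ)^2) + (0) - (1/tan(θ)^2) = 1
R_{θθ} = R^θ_{θ θ θ} + R^φ_{θ φ θ} = (0) + (1) = 1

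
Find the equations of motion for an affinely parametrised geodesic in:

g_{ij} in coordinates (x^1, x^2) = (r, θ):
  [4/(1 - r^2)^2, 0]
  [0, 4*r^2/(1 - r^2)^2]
Geodesic equation: d^2x^k/dλ^2 + Γ^k_{ij} (dx^i/dλ)(dx^j/dλ) = 0.
Non-zero Christoffel symbols:
Γ^r_{r r} = 2*r/(1 - r^2)
Γ^r_{θ θ} = (r^3 + r)/(r^2 - 1)
Γ^θ_{r θ} = (-r^2 - 1)/(r^3 - r)
Substituting (the symmetric pair Γ^k_{ij}, Γ^k_{ji} combines into a factor 2):
d^2r/dλ^2 + (2*r/(1 - r^2)) (dr/dλ)^2 + ((r^3 + r)/(r^2 - 1)) (dθ/dλ)^2 = 0
d^2θ/dλ^2 + ((-2*r^2 - 2)/(r^3 - r)) (dr/dλ)(dθ/dλ) = 0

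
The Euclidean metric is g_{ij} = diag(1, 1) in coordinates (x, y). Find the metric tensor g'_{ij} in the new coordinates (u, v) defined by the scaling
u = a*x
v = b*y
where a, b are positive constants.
Invert the transformation: x = u/a, y = v/b
g'_{ij} = (∂x^k/∂x'^i)(∂x^l/∂x'^j) g_{kl}; with g_{kl} = δ_{kl} this is Σ_k (∂x^k/∂x'^i)(∂x^k/∂x'^j).
Jacobian: ∂x/∂u = 1/a, ∂x/∂v = 0, ∂y/∂u = 0, ∂y/∂v = 1/b
g'_{uu} = (1/a)(1/a) + (0)(0) = 1/a^2
g'_{uv} = (1/a)(0) + (0)(1/b) = 0
g'_{vv} = (0)(0) + (1/b)(1/b) = 1/b^2
g'_{ij} = diag(1/a^2, 1/b^2)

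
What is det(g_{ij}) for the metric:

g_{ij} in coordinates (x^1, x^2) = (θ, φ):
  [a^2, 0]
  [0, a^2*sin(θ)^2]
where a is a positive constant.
For a 2×2 metric: det(g) = g_{11}·g_{22} - g_{12}·g_{21}
= (a^2)·(a^2*sin(θ)^2) - (0)·(0)
= a^4*sin(θ)^2 - 0
det(g) = a^4*sin(θ)^2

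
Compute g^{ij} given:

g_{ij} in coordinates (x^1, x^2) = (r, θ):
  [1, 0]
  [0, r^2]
The metric is diagonal, so g^{ij} is diagonal with entries 1/g_{ii}: diag(1, 1/(r^2)).
g^{ij}:
  [1, 0]
  [0, 1/r^2]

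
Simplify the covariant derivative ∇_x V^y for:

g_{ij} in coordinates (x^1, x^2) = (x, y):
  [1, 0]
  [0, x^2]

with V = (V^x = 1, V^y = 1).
Non-zero Christoffel symbols:
Γ^x_{y y} = -x
Γ^y_{x y} = 1/x
∇_x V^y = ∂_x V^y + Γ^y_{x j} V^j
  = (0) + (0)(1) + (1/x)(1)
  = 1/x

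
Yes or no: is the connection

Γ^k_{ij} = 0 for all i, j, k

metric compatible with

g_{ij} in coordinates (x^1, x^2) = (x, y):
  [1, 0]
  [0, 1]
Using ∇_k g_{ij} = ∂_k g_{ij} - Γ^m_{ki} g_{mj} - Γ^m_{kj} g_{im}:
e.g. ∇_x g_{xy} = (0) - (0) - (0) = 0
Every component ∇_k g_{ij} vanishes: the connection is metric compatible.
Yes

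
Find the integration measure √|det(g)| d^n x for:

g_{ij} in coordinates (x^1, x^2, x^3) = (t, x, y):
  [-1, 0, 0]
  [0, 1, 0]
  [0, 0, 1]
det(g) = -1
√|det(g)| = 1
Volume element: dV = 1 dt dx dy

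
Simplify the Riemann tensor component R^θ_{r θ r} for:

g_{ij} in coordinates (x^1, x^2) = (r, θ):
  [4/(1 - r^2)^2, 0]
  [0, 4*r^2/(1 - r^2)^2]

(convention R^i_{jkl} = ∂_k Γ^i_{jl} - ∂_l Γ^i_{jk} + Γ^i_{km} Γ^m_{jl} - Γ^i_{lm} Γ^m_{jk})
Non-zero Christoffel symbols (Γ^k_{ij} = Γ^k_{ji}):
Γ^r_{r r} = 2*r/(1 - r^2)
Γ^r_{θ θ} = (r^3 + r)/(r^2 - 1)
Γ^θ_{r θ} = (-r^2 - 1)/(r^3 - r)
R^θ_{r θ r} = ∂_θ Γ^θ_{r r} - ∂_r Γ^θ_{r θ} + Γ^θ_{θ m} Γ^m_{r r} - Γ^θ_{r m} Γ^m_{r θ}
  = (0) - ((r^4 + 4*r^2 - 1)/(r^3 - r)^2) + (2*(r^2 + 1)/(r^2 - 1)^2) - ((r^2 + 1)^2/(r^3 - r)^2) = -4/(r^2 - 1)^2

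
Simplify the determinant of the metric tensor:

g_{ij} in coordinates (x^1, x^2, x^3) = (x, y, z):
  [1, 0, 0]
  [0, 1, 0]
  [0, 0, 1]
Diagonal metric: det(g) = g_{11}·g_{22}·g_{33}
= (1)·(1)·(1)
det(g) = 1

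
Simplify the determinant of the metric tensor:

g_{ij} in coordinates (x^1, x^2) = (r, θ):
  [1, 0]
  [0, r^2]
For a 2×2 metric: det(g) = g_{11}·g_{22} - g_{12}·g_{21}
= (1)·(r^2) - (0)·(0)
= r^2 - 0
det(g) = r^2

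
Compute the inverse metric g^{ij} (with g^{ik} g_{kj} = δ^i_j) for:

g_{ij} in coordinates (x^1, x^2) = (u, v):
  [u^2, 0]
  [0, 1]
The metric is diagonal, so g^{ij} is diagonal with entries 1/g_{ii}: diag(1/(u^2), 1).
g^{ij}:
  [1/u^2, 0]
  [0, 1]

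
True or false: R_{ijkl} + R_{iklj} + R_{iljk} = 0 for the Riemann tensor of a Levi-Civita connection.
This is the first (algebraic) Bianchi identity.
True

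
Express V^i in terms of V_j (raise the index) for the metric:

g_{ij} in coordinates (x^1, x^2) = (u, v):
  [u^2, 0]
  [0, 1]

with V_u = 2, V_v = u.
Inverse metric (diagonal): g^{uu} = 1/u^2, g^{vv} = 1
V^i = g^{ij} V_j:
V^u = (1/u^2)(2) + (0)(u) = 2/u^2
V^v = (0)(2) + (1)(u) = u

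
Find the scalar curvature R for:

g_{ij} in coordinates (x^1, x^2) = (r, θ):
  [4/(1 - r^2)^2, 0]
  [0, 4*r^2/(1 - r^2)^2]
Non-zero Christoffel symbols (Γ^k_{ij} = Γ^k_{ji}):
Γ^r_{r r} = 2*r/(1 - r^2)
Γ^r_{θ θ} = (r^3 + r)/(r^2 - 1)
Γ^θ_{r θ} = (-r^2 - 1)/(r^3 - r)
Ricci tensor (R_{ij} = R^k_{ikj}): R_{rr} = -4/(r^2 - 1)^2, R_{rθ} = 0, R_{θθ} = -4*r^2/(r^2 - 1)^2
Inverse metric: g^{rr} = (1 - r^2)^2/4, g^{θθ} = (1 - r^2)^2/(4*r^2)
R = g^{ij} R_{ij} = ((1 - r^2)^2/4)(-4/(r^2 - 1)^2) + ((1 - r^2)^2/(4*r^2))(-4*r^2/(r^2 - 1)^2) = -2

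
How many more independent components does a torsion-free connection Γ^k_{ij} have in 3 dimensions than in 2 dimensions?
Independent components in n dimensions: n × n(n+1)/2 = n^2(n+1)/2.
3D: 3 × 6 = 18
2D: 2 × 3 = 6
Difference = 18 - 6 = 12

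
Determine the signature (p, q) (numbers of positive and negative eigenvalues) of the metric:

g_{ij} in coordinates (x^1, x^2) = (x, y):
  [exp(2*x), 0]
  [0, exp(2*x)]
The metric is diagonal, so its eigenvalues are the diagonal entries: exp(2*x), exp(2*x) (at a generic point, where coordinate-dependent entries are positive).
2 positive, 0 negative.
(2, 0) - Riemannian (positive definite)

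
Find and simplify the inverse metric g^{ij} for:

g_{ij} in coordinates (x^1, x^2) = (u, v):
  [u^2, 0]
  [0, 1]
The metric is diagonal, so g^{ij} is diagonal with entries 1/g_{ii}: diag(1/(u^2), 1).
g^{ij}:
  [1/u^2, 0]
  [0, 1]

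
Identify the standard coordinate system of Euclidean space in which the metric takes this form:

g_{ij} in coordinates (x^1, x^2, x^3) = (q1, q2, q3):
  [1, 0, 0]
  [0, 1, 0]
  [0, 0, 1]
All components are constant and the metric is the identity, i.e. orthonormal rectilinear coordinates.
Cartesian (3D) coordinates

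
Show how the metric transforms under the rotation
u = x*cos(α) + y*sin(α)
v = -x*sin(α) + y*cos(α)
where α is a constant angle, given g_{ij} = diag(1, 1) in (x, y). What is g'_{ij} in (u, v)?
Invert the transformation: x = u*cos(α) - v*sin(α), y = u*sin(α) + v*cos(α)
g'_{ij} = (∂x^k/∂x'^i)(∂x^l/∂x'^j) g_{kl}; with g_{kl} = δ_{kl} this is Σ_k (∂x^k/∂x'^i)(∂x^k/∂x'^j).
Jacobian: ∂x/∂u = cos(α), ∂x/∂v = -sin(α), ∂y/∂u = sin(α), ∂y/∂v = cos(α)
g'_{uu} = (cos(α))(cos(α)) + (sin(α))(sin(α)) = 1
g'_{uv} = (cos(α))(-sin(α)) + (sin(α))(cos(α)) = 0
g'_{vv} = (-sin(α))(-sin(α)) + (cos(α))(cos(α)) = 1
g'_{ij} = diag(1, 1)
The Euclidean metric is invariant under rotations.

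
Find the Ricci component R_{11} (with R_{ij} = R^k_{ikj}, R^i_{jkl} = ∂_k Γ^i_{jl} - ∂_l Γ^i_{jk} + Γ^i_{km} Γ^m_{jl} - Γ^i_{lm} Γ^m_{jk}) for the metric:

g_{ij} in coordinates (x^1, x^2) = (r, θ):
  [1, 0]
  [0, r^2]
Non-zero Christoffel symbols (Γ^k_{ij} = Γ^k_{ji}):
Γ^r_{θ θ} = -r
Γ^θ_{r θ} = 1/r
R^r_{r r r} = 0 (a repeated index in an antisymmetric pair)
R^θ_{r θ r} = ∂_θ Γ^θ_{r r} - ∂_r Γ^θ_{r θ} + Γ^θ_{θ m} Γ^m_{r r} - Γ^θ_{r m} Γ^m_{r θ}
  = (0) - (-1/r^2) + (0) - (1/r^2) = 0
R_{rr} = R^r_{r r r} + R^θ_{r θ r} = (0) + (0) = 0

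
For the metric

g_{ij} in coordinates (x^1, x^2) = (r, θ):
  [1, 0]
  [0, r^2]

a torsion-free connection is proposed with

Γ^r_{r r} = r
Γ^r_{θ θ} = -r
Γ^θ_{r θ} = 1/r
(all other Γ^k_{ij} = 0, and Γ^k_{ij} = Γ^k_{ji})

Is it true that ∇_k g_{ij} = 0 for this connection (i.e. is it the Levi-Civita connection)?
Using ∇_k g_{ij} = ∂_k g_{ij} - Γ^m_{ki} g_{mj} - Γ^m_{kj} g_{im}:
∇_r g_{rr} = (0) - (r) - (r) = -2*r ≠ 0
So the connection is not metric compatible (it is not the Levi-Civita connection).
No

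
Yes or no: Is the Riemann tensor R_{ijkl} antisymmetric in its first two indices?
R_{ijkl} = -R_{jikl} (follows from metric compatibility).
Yes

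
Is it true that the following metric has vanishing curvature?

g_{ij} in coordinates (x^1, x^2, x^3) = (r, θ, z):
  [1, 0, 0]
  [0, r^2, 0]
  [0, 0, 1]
Non-zero Christoffel symbols:
Γ^r_{θ θ} = -r
Γ^θ_{r θ} = 1/r
Ricci tensor: R_{rr} = 0, R_{rθ} = 0, R_{rz} = 0, R_{θθ} = 0, R_{θz} = 0, R_{zz} = 0
All R_{ij} vanish; in 3 dimensions the Riemann tensor is fully determined by the Ricci tensor, so R^i_{jkl} = 0: the metric is flat (curvilinear coordinates on flat space).
Yes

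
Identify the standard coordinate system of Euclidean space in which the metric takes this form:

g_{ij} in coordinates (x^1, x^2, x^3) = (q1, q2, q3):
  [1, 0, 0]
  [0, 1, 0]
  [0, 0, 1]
All components are constant and the metric is the identity, i.e. orthonormal rectilinear coordinates.
Cartesian (3D) coordinates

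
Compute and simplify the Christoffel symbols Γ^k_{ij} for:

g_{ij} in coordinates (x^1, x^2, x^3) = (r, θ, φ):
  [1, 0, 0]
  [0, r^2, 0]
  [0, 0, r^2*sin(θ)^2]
Using Γ^k_{ij} = (1/2) g^{km} (∂_i g_{mj} + ∂_j g_{mi} - ∂_m g_{ij}); the metric is diagonal, so only the m = k term contributes.
Non-zero symbols (using the symmetry Γ^k_{ij} = Γ^k_{ji}):
Γ^r_{θ θ} = (1/2) g^{rr} (∂_θ g_{rθ} + ∂_θ g_{rθ} - ∂_r g_{θθ}) = (1/2)(1)((0) + (0) - (2*r)) = -r
Γ^r_{φ φ} = (1/2) g^{rr} (∂_φ g_{rφ} + ∂_φ g_{rφ} - ∂_r g_{φφ}) = (1/2)(1)((0) + (0) - (2*r*sin(θ)^2)) = -r*sin(θ)^2
Γ^θ_{r θ} = (1/2) g^{θθ} (∂_r g_{θθ} + ∂_θ g_{θr} - ∂_θ g_{rθ}) = (1/2)(1/r^2)((2*r) + (0) - (0)) = 1/r
Γ^θ_{φ φ} = (1/2) g^{θθ} (∂_φ g_{θφ} + ∂_φ g_{θφ} - ∂_θ g_{φφ}) = (1/2)(1/r^2)((0) + (0) - (r^2*sin(2*θ))) = -sin(2*θ)/2
Γ^φ_{r φ} = (1/2) g^{φφ} (∂_r g_{φφ} + ∂_φ g_{φr} - ∂_φ g_{rφ}) = (1/2)(1/(r^2*sin(θ)^2))((2*r*sin(θ)^2) + (0) - (0)) = 1/r
Γ^φ_{θ φ} = (1/2) g^{φφ} (∂_θ g_{φφ} + ∂_φ g_{φθ} - ∂_φ g_{θφ}) = (1/2)(1/(r^2*sin(θ)^2))((r^2*sin(2*θ)) + (0) - (0)) = 1/tan(θ)
All other Christoffel symbols are zero.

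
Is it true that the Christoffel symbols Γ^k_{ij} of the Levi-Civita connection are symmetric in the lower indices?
The Levi-Civita connection is torsion-free, which is exactly Γ^k_{ij} = Γ^k_{ji}.
Yes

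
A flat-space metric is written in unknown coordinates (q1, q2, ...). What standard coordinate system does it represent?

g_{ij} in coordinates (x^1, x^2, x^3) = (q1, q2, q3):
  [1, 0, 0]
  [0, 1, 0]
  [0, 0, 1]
All components are constant and the metric is the identity, i.e. orthonormal rectilinear coordinates.
Cartesian (3D) coordinates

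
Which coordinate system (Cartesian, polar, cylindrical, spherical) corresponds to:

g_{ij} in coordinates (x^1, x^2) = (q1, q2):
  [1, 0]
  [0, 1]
All components are constant and the metric is the identity, i.e. orthonormal rectilinear coordinates.
Cartesian (2D) coordinates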